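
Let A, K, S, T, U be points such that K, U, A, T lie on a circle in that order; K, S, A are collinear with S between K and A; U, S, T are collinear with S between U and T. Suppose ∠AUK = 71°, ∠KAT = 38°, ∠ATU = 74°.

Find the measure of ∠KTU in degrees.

∠KTU = 35°

1. ∠ATK = 109°  [cyclic KUAT, opposite ∠U+∠T]
2. ∠AKT = 33°  [△KAT]
3. ∠AST = 68°  [△AST]
4. ∠KST = 112°  [linear pair at S on KA]
5. ∠KTU = 35°  [△KST]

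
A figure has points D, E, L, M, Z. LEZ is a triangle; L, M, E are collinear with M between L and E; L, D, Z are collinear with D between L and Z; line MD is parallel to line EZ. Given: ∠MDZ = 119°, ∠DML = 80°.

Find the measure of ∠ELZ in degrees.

∠ELZ = 39°

1. ∠LDM = 61°  [linear pair at D on LZ]
2. ∠DLM = 39°  [△LMD]
3. ∠ELZ = 39°  [M on LE, D on LZ]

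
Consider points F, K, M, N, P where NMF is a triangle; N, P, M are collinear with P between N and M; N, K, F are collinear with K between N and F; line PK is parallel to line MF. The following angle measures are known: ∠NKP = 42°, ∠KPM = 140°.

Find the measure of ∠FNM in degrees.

1. ∠KPN = 40°  [linear pair at P on NM]
2. ∠KNP = 98°  [△NPK]
3. ∠FNM = 98°  [P on NM, K on NF]

∠FNM = 98°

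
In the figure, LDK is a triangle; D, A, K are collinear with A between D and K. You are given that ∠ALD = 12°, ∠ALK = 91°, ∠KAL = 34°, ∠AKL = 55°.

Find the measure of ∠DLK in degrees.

1. ∠DAL = 146°  [linear pair at A on DK]
2. ∠DKL = 55°  [A on ray KD]
3. ∠ADL = 22°  [△LDA]
4. ∠KDL = 22°  [A on ray DK]
5. ∠DLK = 103°  [△LDK]

∠DLK = 103°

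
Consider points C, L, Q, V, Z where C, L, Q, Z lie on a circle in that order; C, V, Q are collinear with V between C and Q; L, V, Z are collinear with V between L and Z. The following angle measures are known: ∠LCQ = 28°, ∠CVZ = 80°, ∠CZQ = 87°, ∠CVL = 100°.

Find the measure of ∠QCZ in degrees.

∠QCZ = 41°

1. ∠LZQ = 28°  [same arc LQ]
2. ∠QVZ = 100°  [linear pair at V on CQ]
3. ∠CQZ = 52°  [△QVZ]
4. ∠QCZ = 41°  [△CQZ]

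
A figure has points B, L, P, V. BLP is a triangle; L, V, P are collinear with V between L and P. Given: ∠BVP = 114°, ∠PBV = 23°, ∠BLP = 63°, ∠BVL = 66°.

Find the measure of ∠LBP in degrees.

1. ∠BPV = 43°  [△BVP]
2. ∠BPL = 43°  [V on ray PL]
3. ∠LBP = 74°  [△BLP]

∠LBP = 74°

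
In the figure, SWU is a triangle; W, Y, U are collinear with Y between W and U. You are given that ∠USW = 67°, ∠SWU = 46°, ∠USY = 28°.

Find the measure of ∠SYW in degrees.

1. ∠SUW = 67°  [△SWU]
2. ∠SUY = 67°  [Y on ray UW]
3. ∠SYU = 85°  [△SYU]
4. ∠SYW = 95°  [linear pair at Y on WU]

∠SYW = 95°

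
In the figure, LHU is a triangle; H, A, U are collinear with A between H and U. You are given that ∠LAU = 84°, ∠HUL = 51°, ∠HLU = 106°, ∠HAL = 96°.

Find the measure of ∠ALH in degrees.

1. ∠LHU = 23°  [△LHU]
2. ∠AHL = 23°  [A on ray HU]
3. ∠ALH = 61°  [△LHA]

∠ALH = 61°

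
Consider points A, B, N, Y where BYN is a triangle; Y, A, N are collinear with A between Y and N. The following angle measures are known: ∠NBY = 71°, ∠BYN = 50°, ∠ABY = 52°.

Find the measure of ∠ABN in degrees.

∠ABN = 19°

1. ∠BNY = 59°  [△BYN]
2. ∠AYB = 50°  [A on ray YN]
3. ∠BAY = 78°  [△BYA]
4. ∠ANB = 59°  [A on ray NY]
5. ∠BAN = 102°  [linear pair at A on YN]
6. ∠ABN = 19°  [△BAN]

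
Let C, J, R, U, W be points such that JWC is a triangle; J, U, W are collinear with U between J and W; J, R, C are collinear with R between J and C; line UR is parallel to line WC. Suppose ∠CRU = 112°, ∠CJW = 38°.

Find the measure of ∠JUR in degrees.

1. ∠JRU = 68°  [linear pair at R on JC]
2. ∠RJU = 38°  [U on JW, R on JC]
3. ∠JUR = 74°  [△JUR]

∠JUR = 74°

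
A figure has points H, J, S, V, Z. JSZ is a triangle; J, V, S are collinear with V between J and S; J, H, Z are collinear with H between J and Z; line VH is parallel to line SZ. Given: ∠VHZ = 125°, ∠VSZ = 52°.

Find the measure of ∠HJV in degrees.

∠HJV = 73°

1. ∠JHV = 55°  [linear pair at H on JZ]
2. ∠JSZ = 52°  [V on ray SJ]
3. ∠JZS = 55°  [VH∥SZ, corresponding at H]
4. ∠SJZ = 73°  [△JSZ]
5. ∠HJV = 73°  [V on JS, H on JZ]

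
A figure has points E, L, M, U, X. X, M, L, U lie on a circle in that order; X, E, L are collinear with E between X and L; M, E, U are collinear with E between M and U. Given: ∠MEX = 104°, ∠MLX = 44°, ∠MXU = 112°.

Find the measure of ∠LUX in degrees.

1. ∠LEU = 104°  [vertical angles at E]
2. ∠MUX = 44°  [same arc XM]
3. ∠UMX = 24°  [△XMU]
4. ∠UEX = 76°  [linear pair at E on XL]
5. ∠LXU = 60°  [△XEU]
6. ∠ULX = 24°  [same arc XU]
7. ∠LUX = 96°  [△XLU]

∠LUX = 96°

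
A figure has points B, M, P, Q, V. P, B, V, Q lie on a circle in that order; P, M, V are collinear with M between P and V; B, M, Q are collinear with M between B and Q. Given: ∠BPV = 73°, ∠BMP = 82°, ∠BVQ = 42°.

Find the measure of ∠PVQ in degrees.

1. ∠BQV = 73°  [same arc BV]
2. ∠QMV = 82°  [vertical angles at M]
3. ∠PVQ = 25°  [△VMQ]

∠PVQ = 25°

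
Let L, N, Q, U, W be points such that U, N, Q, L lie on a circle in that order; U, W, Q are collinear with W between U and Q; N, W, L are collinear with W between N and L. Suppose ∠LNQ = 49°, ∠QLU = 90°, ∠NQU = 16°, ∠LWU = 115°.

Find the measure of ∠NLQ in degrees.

∠NLQ = 74°

1. ∠LUQ = 49°  [same arc QL]
2. ∠LQU = 41°  [△UQL]
3. ∠LWQ = 65°  [linear pair at W on UQ]
4. ∠NLQ = 74°  [△QWL]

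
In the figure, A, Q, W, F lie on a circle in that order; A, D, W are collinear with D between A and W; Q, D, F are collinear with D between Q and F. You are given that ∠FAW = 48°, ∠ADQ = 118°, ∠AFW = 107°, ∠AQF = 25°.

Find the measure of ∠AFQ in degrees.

∠AFQ = 70°

1. ∠FQW = 48°  [same arc WF]
2. ∠QDW = 62°  [linear pair at D on AW]
3. ∠AWQ = 70°  [△QDW]
4. ∠AFQ = 70°  [same arc AQ]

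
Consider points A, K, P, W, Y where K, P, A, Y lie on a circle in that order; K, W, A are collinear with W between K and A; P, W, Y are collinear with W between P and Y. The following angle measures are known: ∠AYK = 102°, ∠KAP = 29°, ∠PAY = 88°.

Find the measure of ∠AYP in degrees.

∠AYP = 73°

1. ∠APK = 78°  [cyclic KPAY, opposite ∠P+∠Y]
2. ∠AKP = 73°  [△KPA]
3. ∠AYP = 73°  [same arc PA]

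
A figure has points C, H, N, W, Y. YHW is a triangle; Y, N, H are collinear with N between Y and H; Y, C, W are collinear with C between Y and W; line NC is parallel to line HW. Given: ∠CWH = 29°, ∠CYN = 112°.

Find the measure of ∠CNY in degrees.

∠CNY = 39°

1. ∠HWY = 29°  [C on ray WY]
2. ∠HYW = 112°  [N on YH, C on YW]
3. ∠WHY = 39°  [△YHW]
4. ∠CNY = 39°  [NC∥HW, corresponding at N]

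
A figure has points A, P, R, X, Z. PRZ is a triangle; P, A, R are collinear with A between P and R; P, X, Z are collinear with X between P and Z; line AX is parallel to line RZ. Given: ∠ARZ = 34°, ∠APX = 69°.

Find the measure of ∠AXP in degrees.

1. ∠PRZ = 34°  [A on ray RP]
2. ∠RPZ = 69°  [A on PR, X on PZ]
3. ∠PZR = 77°  [△PRZ]
4. ∠AXP = 77°  [AX∥RZ, corresponding at X]

∠AXP = 77°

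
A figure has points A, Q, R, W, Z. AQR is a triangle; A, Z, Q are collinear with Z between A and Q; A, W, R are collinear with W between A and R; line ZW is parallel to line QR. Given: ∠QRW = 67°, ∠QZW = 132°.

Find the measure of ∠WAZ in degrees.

∠WAZ = 65°

1. ∠ARQ = 67°  [W on ray RA]
2. ∠AZW = 48°  [linear pair at Z on AQ]
3. ∠AWZ = 67°  [ZW∥QR, corresponding at W]
4. ∠WAZ = 65°  [△AZW]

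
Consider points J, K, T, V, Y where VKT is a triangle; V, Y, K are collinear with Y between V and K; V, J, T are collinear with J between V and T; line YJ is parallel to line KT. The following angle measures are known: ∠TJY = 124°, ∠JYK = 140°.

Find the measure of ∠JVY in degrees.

1. ∠VJY = 56°  [linear pair at J on VT]
2. ∠JYV = 40°  [linear pair at Y on VK]
3. ∠JVY = 84°  [△VYJ]

∠JVY = 84°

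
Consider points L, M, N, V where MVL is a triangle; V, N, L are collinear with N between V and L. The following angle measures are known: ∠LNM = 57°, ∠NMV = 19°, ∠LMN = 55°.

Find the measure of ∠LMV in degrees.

1. ∠MLN = 68°  [△MNL]
2. ∠MNV = 123°  [linear pair at N on VL]
3. ∠MVN = 38°  [△MVN]
4. ∠MLV = 68°  [N on ray LV]
5. ∠LVM = 38°  [N on ray VL]
6. ∠LMV = 74°  [△MVL]

∠LMV = 74°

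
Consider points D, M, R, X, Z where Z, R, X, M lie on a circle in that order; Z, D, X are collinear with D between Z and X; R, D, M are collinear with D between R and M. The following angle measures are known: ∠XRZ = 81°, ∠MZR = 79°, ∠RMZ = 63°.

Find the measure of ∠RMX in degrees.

∠RMX = 36°

1. ∠RXZ = 63°  [same arc ZR]
2. ∠RZX = 36°  [△ZRX]
3. ∠RMX = 36°  [same arc RX]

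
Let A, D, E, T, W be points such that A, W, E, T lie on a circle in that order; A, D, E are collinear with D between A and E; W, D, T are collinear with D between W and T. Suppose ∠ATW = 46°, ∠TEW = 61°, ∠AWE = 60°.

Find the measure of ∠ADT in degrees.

1. ∠AEW = 46°  [same arc AW]
2. ∠TAW = 119°  [cyclic AWET, opposite ∠A+∠E]
3. ∠EAW = 74°  [△AWE]
4. ∠AWT = 15°  [△AWT]
5. ∠ETW = 74°  [same arc WE]
6. ∠AET = 15°  [same arc AT]
7. ∠EDT = 91°  [△EDT]
8. ∠ADT = 89°  [linear pair at D on AE]

∠ADT = 89°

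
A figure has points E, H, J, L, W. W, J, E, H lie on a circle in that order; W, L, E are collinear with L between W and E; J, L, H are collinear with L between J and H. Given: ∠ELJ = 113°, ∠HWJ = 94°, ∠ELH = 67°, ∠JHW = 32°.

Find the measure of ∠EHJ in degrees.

∠EHJ = 59°

1. ∠JLW = 67°  [linear pair at L on WE]
2. ∠HJW = 54°  [△WJH]
3. ∠EWJ = 59°  [△WLJ]
4. ∠EHJ = 59°  [same arc JE]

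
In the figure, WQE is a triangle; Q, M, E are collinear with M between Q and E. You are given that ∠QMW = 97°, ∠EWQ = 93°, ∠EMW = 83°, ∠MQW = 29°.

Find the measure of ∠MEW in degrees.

1. ∠EQW = 29°  [M on ray QE]
2. ∠QEW = 58°  [△WQE]
3. ∠MEW = 58°  [M on ray EQ]

∠MEW = 58°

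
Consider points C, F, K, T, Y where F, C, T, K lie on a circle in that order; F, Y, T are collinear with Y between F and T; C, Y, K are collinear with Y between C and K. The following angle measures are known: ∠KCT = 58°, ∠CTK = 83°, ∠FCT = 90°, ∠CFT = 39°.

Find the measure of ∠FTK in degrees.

1. ∠KFT = 58°  [same arc TK]
2. ∠FKT = 90°  [cyclic FCTK, opposite ∠C+∠K]
3. ∠FTK = 32°  [△FTK]

∠FTK = 32°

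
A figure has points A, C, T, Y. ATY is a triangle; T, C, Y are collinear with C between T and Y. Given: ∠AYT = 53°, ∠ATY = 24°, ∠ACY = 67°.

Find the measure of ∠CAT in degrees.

∠CAT = 43°

1. ∠ATC = 24°  [C on ray TY]
2. ∠ACT = 113°  [linear pair at C on TY]
3. ∠CAT = 43°  [△ATC]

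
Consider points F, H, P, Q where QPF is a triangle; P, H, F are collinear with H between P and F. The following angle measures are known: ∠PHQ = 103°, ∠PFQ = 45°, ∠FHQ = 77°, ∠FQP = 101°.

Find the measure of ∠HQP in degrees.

∠HQP = 43°

1. ∠FPQ = 34°  [△QPF]
2. ∠HPQ = 34°  [H on ray PF]
3. ∠HQP = 43°  [△QPH]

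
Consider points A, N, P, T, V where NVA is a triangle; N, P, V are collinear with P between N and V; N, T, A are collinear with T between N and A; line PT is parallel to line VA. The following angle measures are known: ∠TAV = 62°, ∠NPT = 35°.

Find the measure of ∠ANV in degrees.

∠ANV = 83°

1. ∠NAV = 62°  [T on ray AN]
2. ∠AVN = 35°  [PT∥VA, corresponding at P]
3. ∠ANV = 83°  [△NVA]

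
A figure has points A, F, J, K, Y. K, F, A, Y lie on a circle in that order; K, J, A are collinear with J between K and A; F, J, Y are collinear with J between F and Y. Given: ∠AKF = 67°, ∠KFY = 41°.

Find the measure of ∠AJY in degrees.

1. ∠AYF = 67°  [same arc FA]
2. ∠KAY = 41°  [same arc KY]
3. ∠AJY = 72°  [△AJY]

∠AJY = 72°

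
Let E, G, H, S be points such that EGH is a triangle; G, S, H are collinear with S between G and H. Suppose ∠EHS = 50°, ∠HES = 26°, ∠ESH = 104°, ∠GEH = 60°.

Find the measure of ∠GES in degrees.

∠GES = 34°

1. ∠EHG = 50°  [S on ray HG]
2. ∠ESG = 76°  [linear pair at S on GH]
3. ∠EGH = 70°  [△EGH]
4. ∠EGS = 70°  [S on ray GH]
5. ∠GES = 34°  [△EGS]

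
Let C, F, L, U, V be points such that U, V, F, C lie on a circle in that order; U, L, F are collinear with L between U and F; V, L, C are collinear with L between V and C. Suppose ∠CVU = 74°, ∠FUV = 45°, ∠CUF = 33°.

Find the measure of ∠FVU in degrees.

∠FVU = 107°

1. ∠CFU = 74°  [same arc UC]
2. ∠FCU = 73°  [△UFC]
3. ∠FVU = 107°  [cyclic UVFC, opposite ∠V+∠C]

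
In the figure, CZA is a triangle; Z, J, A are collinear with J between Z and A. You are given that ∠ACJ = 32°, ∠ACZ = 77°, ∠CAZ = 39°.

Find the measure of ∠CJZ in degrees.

∠CJZ = 71°

1. ∠CAJ = 39°  [J on ray AZ]
2. ∠AJC = 109°  [△CJA]
3. ∠CJZ = 71°  [linear pair at J on ZA]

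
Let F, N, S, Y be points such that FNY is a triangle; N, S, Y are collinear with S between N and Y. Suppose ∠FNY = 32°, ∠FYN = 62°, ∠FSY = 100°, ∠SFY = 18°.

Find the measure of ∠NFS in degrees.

∠NFS = 68°

1. ∠FNS = 32°  [S on ray NY]
2. ∠FSN = 80°  [linear pair at S on NY]
3. ∠NFS = 68°  [△FNS]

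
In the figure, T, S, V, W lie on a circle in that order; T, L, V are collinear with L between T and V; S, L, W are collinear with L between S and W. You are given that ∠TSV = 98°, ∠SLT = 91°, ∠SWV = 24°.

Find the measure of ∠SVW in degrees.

∠SVW = 123°

1. ∠TWV = 82°  [cyclic TSVW, opposite ∠S+∠W]
2. ∠VLW = 91°  [vertical angles at L]
3. ∠TVW = 65°  [△VLW]
4. ∠VTW = 33°  [△TVW]
5. ∠VSW = 33°  [same arc VW]
6. ∠SVW = 123°  [△SVW]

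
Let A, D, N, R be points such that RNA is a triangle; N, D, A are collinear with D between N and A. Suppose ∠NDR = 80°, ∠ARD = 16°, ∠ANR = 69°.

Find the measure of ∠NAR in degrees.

1. ∠ADR = 100°  [linear pair at D on NA]
2. ∠DAR = 64°  [△RDA]
3. ∠NAR = 64°  [D on ray AN]

∠NAR = 64°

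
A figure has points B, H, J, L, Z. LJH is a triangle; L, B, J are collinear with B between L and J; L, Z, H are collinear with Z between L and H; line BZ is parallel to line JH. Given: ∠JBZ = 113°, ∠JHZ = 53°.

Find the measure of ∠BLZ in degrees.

1. ∠LBZ = 67°  [linear pair at B on LJ]
2. ∠JHL = 53°  [Z on ray HL]
3. ∠HJL = 67°  [BZ∥JH, corresponding at B]
4. ∠HLJ = 60°  [△LJH]
5. ∠BLZ = 60°  [B on LJ, Z on LH]

∠BLZ = 60°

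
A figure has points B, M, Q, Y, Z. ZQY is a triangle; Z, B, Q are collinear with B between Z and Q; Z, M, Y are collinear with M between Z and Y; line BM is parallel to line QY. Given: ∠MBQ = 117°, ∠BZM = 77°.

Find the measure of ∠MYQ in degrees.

1. ∠MBZ = 63°  [linear pair at B on ZQ]
2. ∠BMZ = 40°  [△ZBM]
3. ∠BMY = 140°  [linear pair at M on ZY]
4. ∠MYQ = 40°  [BM∥QY, co-interior at Y–M]

∠MYQ = 40°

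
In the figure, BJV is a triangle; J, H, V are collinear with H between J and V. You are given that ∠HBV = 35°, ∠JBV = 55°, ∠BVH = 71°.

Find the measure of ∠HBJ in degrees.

∠HBJ = 20°

1. ∠BHV = 74°  [△BHV]
2. ∠BVJ = 71°  [H on ray VJ]
3. ∠BHJ = 106°  [linear pair at H on JV]
4. ∠BJV = 54°  [△BJV]
5. ∠BJH = 54°  [H on ray JV]
6. ∠HBJ = 20°  [△BJH]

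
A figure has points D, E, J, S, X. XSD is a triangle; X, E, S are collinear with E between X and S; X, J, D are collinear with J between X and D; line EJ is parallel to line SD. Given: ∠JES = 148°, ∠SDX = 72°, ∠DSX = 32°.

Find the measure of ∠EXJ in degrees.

∠EXJ = 76°

1. ∠JEX = 32°  [linear pair at E on XS]
2. ∠EJX = 72°  [EJ∥SD, corresponding at J]
3. ∠EXJ = 76°  [△XEJ]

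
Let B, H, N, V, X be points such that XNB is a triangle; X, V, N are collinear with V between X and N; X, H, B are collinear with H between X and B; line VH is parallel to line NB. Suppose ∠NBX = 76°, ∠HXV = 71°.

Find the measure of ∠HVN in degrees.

∠HVN = 147°

1. ∠VHX = 76°  [VH∥NB, corresponding at H]
2. ∠HVX = 33°  [△XVH]
3. ∠HVN = 147°  [linear pair at V on XN]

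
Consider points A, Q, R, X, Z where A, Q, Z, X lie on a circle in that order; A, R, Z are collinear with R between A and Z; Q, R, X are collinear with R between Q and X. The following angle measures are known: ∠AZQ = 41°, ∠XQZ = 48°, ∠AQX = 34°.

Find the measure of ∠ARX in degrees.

1. ∠AXQ = 41°  [same arc AQ]
2. ∠XAZ = 48°  [same arc ZX]
3. ∠ARX = 91°  [△ARX]

∠ARX = 91°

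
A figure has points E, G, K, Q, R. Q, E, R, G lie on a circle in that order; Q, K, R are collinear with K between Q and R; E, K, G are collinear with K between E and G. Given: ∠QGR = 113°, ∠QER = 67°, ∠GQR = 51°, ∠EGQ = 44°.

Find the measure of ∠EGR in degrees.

∠EGR = 69°

1. ∠GRQ = 16°  [△QRG]
2. ∠GKQ = 85°  [△QKG]
3. ∠GKR = 95°  [linear pair at K on QR]
4. ∠EGR = 69°  [△RKG]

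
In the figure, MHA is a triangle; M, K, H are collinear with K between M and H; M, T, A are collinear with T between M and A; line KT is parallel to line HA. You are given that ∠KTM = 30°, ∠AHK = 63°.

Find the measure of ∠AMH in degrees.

1. ∠HAM = 30°  [KT∥HA, corresponding at T]
2. ∠AHM = 63°  [K on ray HM]
3. ∠AMH = 87°  [△MHA]

∠AMH = 87°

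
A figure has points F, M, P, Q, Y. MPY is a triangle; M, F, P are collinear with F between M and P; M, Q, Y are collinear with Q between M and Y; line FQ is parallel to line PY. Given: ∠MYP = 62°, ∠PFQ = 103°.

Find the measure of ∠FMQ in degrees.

∠FMQ = 41°

1. ∠FQM = 62°  [FQ∥PY, corresponding at Q]
2. ∠MFQ = 77°  [linear pair at F on MP]
3. ∠FMQ = 41°  [△MFQ]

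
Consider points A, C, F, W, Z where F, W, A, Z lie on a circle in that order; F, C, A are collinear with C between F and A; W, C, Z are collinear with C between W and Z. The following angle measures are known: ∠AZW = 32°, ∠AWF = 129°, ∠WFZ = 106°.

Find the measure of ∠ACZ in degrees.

∠ACZ = 93°

1. ∠AFW = 32°  [same arc WA]
2. ∠FAW = 19°  [△FWA]
3. ∠FZW = 19°  [same arc FW]
4. ∠FWZ = 55°  [△FWZ]
5. ∠FAZ = 55°  [same arc FZ]
6. ∠ACZ = 93°  [△ACZ]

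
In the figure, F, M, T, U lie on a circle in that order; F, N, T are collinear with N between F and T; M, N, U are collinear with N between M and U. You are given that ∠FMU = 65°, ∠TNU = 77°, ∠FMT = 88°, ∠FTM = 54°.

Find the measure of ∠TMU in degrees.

∠TMU = 23°

1. ∠FTU = 65°  [same arc FU]
2. ∠FUT = 92°  [cyclic FMTU, opposite ∠M+∠U]
3. ∠TFU = 23°  [△FTU]
4. ∠TMU = 23°  [same arc TU]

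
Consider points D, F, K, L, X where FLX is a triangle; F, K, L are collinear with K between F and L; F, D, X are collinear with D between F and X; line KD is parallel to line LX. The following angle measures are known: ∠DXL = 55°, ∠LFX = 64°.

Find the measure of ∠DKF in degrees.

∠DKF = 61°

1. ∠FXL = 55°  [D on ray XF]
2. ∠FLX = 61°  [△FLX]
3. ∠DKF = 61°  [KD∥LX, corresponding at K]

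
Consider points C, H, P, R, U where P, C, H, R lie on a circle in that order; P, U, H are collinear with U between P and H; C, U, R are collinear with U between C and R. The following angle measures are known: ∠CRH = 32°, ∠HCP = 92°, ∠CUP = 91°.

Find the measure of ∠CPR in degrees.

∠CPR = 67°

1. ∠CPH = 32°  [same arc CH]
2. ∠CHP = 56°  [△PCH]
3. ∠PCR = 57°  [△PUC]
4. ∠CRP = 56°  [same arc PC]
5. ∠CPR = 67°  [△PCR]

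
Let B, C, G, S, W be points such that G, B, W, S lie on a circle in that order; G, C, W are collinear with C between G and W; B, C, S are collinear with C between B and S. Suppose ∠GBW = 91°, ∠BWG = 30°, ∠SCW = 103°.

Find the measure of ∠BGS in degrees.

1. ∠BGW = 59°  [△GBW]
2. ∠BSG = 30°  [same arc GB]
3. ∠BCG = 103°  [vertical angles at C]
4. ∠GBS = 18°  [△GCB]
5. ∠BGS = 132°  [△GBS]

∠BGS = 132°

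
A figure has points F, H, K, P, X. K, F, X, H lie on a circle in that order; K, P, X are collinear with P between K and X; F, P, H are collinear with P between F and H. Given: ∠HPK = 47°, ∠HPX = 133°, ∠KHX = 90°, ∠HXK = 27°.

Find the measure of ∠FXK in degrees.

∠FXK = 70°

1. ∠FPK = 133°  [vertical angles at P]
2. ∠KFX = 90°  [cyclic KFXH, opposite ∠F+∠H]
3. ∠HFK = 27°  [same arc KH]
4. ∠FKX = 20°  [△KPF]
5. ∠FXK = 70°  [△KFX]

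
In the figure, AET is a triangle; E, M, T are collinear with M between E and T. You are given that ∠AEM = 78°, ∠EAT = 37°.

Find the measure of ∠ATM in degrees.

∠ATM = 65°

1. ∠AET = 78°  [M on ray ET]
2. ∠ATE = 65°  [△AET]
3. ∠ATM = 65°  [M on ray TE]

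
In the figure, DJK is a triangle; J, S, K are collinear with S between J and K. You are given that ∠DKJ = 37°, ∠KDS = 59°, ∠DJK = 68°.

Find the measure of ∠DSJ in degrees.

1. ∠DKS = 37°  [S on ray KJ]
2. ∠DSK = 84°  [△DSK]
3. ∠DSJ = 96°  [linear pair at S on JK]

∠DSJ = 96°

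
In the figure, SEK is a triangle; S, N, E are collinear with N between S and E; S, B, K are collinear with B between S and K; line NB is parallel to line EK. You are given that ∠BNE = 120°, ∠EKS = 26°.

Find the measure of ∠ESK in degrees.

∠ESK = 94°

1. ∠BNS = 60°  [linear pair at N on SE]
2. ∠NBS = 26°  [NB∥EK, corresponding at B]
3. ∠BSN = 94°  [△SNB]
4. ∠ESK = 94°  [N on SE, B on SK]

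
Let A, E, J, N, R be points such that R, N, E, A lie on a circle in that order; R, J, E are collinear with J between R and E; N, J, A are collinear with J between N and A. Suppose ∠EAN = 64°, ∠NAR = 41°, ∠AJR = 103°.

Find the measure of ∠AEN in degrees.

∠AEN = 80°

1. ∠NER = 41°  [same arc RN]
2. ∠EJN = 103°  [vertical angles at J]
3. ∠ANE = 36°  [△NJE]
4. ∠AEN = 80°  [△NEA]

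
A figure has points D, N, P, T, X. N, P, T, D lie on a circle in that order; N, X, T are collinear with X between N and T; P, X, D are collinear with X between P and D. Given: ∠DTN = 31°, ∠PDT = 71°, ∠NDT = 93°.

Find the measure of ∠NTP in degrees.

∠NTP = 22°

1. ∠PNT = 71°  [same arc PT]
2. ∠NPT = 87°  [cyclic NPTD, opposite ∠P+∠D]
3. ∠NTP = 22°  [△NPT]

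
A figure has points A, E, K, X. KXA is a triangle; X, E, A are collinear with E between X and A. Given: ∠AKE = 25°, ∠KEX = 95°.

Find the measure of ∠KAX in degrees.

1. ∠AEK = 85°  [linear pair at E on XA]
2. ∠EAK = 70°  [△KEA]
3. ∠KAX = 70°  [E on ray AX]

∠KAX = 70°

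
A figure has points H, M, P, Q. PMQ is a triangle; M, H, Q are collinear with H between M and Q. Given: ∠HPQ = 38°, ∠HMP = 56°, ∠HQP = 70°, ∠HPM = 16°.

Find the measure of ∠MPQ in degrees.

1. ∠PMQ = 56°  [H on ray MQ]
2. ∠MQP = 70°  [H on ray QM]
3. ∠MPQ = 54°  [△PMQ]

∠MPQ = 54°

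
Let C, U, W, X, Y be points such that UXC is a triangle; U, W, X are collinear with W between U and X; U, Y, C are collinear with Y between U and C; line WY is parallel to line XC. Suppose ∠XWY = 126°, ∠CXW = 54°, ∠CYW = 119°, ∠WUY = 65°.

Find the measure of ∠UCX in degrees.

∠UCX = 61°

1. ∠CXU = 54°  [W on ray XU]
2. ∠CUX = 65°  [W on UX, Y on UC]
3. ∠UCX = 61°  [△UXC]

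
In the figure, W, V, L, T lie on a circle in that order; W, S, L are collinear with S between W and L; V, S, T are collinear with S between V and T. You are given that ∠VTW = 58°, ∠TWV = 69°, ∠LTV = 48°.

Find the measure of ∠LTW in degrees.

∠LTW = 106°

1. ∠VLW = 58°  [same arc WV]
2. ∠LWV = 48°  [same arc VL]
3. ∠LVW = 74°  [△WVL]
4. ∠LTW = 106°  [cyclic WVLT, opposite ∠V+∠T]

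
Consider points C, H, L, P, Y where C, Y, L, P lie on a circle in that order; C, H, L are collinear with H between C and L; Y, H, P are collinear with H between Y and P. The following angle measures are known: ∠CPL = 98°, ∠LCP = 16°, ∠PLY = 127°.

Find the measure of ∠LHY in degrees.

∠LHY = 103°

1. ∠CLP = 66°  [△CLP]
2. ∠LYP = 16°  [same arc LP]
3. ∠LPY = 37°  [△YLP]
4. ∠CYP = 66°  [same arc CP]
5. ∠LCY = 37°  [same arc YL]
6. ∠CHY = 77°  [△CHY]
7. ∠LHY = 103°  [linear pair at H on CL]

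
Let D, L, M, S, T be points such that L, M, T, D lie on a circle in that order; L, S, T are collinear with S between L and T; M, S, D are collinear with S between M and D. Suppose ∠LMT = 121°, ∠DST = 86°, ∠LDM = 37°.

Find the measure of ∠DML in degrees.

∠DML = 72°

1. ∠LDT = 59°  [cyclic LMTD, opposite ∠M+∠D]
2. ∠DSL = 94°  [linear pair at S on LT]
3. ∠DLT = 49°  [△LSD]
4. ∠DTL = 72°  [△LTD]
5. ∠DML = 72°  [same arc LD]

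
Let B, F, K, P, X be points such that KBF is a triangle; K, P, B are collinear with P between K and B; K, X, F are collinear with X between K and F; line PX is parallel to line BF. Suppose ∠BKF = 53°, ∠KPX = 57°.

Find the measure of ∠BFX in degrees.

∠BFX = 70°

1. ∠PKX = 53°  [P on KB, X on KF]
2. ∠KXP = 70°  [△KPX]
3. ∠FXP = 110°  [linear pair at X on KF]
4. ∠BFX = 70°  [PX∥BF, co-interior at F–X]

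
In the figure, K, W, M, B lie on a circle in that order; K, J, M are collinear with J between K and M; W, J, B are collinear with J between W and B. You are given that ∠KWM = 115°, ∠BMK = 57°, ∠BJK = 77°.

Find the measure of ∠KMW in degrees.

∠KMW = 45°

1. ∠KBM = 65°  [cyclic KWMB, opposite ∠W+∠B]
2. ∠BKM = 58°  [△KMB]
3. ∠MJW = 77°  [vertical angles at J]
4. ∠BWM = 58°  [same arc MB]
5. ∠KMW = 45°  [△WJM]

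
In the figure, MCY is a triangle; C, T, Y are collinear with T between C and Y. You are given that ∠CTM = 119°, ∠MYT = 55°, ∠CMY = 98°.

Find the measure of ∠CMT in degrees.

∠CMT = 34°

1. ∠CYM = 55°  [T on ray YC]
2. ∠MCY = 27°  [△MCY]
3. ∠MCT = 27°  [T on ray CY]
4. ∠CMT = 34°  [△MCT]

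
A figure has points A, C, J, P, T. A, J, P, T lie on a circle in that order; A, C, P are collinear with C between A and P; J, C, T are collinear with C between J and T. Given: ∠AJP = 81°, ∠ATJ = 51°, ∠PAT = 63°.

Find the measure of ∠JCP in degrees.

1. ∠APJ = 51°  [same arc AJ]
2. ∠PJT = 63°  [same arc PT]
3. ∠JCP = 66°  [△JCP]

∠JCP = 66°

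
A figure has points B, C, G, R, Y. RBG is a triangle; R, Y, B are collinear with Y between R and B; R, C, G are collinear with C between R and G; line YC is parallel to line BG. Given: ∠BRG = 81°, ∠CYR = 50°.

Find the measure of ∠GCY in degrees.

1. ∠CRY = 81°  [Y on RB, C on RG]
2. ∠RCY = 49°  [△RYC]
3. ∠GCY = 131°  [linear pair at C on RG]

∠GCY = 131°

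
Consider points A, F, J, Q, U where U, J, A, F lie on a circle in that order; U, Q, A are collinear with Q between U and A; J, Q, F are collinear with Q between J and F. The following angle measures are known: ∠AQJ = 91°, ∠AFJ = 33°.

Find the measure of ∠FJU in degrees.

1. ∠JQU = 89°  [linear pair at Q on UA]
2. ∠AUJ = 33°  [same arc JA]
3. ∠FJU = 58°  [△UQJ]

∠FJU = 58°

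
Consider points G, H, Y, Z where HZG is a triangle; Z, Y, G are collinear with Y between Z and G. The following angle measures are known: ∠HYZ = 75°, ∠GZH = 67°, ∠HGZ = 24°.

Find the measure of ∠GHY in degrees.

∠GHY = 51°

1. ∠GYH = 105°  [linear pair at Y on ZG]
2. ∠HGY = 24°  [Y on ray GZ]
3. ∠GHY = 51°  [△HYG]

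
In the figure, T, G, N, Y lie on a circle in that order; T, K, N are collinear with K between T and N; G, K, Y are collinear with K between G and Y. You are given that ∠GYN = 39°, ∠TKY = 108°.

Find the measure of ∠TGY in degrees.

1. ∠GTN = 39°  [same arc GN]
2. ∠GKN = 108°  [vertical angles at K]
3. ∠GKT = 72°  [linear pair at K on TN]
4. ∠TGY = 69°  [△TKG]

∠TGY = 69°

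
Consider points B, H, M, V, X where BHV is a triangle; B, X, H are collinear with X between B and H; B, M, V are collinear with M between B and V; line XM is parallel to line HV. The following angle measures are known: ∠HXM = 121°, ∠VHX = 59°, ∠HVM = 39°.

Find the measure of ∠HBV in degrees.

∠HBV = 82°

1. ∠BHV = 59°  [X on ray HB]
2. ∠BVH = 39°  [M on ray VB]
3. ∠HBV = 82°  [△BHV]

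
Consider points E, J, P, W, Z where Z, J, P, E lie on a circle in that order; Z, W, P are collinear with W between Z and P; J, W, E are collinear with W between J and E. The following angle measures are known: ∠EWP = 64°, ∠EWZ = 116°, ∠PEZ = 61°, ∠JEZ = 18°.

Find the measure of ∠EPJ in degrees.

1. ∠JWP = 116°  [vertical angles at W]
2. ∠EZP = 46°  [△ZWE]
3. ∠EPZ = 73°  [△ZPE]
4. ∠JPZ = 18°  [same arc ZJ]
5. ∠EJP = 46°  [△JWP]
6. ∠JEP = 43°  [△PWE]
7. ∠EPJ = 91°  [△JPE]

∠EPJ = 91°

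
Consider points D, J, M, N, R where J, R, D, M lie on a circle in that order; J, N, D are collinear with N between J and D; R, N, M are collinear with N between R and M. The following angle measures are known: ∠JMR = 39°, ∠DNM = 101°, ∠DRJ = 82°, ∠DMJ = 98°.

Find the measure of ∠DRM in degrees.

∠DRM = 62°

1. ∠JDR = 39°  [same arc JR]
2. ∠JNR = 101°  [vertical angles at N]
3. ∠DNR = 79°  [linear pair at N on JD]
4. ∠DRM = 62°  [△RND]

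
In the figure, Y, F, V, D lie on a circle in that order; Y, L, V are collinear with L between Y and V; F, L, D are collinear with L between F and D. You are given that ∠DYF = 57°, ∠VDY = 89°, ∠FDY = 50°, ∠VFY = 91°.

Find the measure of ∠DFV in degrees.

∠DFV = 18°

1. ∠DVF = 123°  [cyclic YFVD, opposite ∠Y+∠V]
2. ∠FVY = 50°  [same arc YF]
3. ∠FYV = 39°  [△YFV]
4. ∠FDV = 39°  [same arc FV]
5. ∠DFV = 18°  [△FVD]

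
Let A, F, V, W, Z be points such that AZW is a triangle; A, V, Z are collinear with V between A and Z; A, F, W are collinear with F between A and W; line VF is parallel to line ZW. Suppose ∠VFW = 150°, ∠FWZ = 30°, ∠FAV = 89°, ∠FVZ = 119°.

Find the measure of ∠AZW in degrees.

∠AZW = 61°

1. ∠AWZ = 30°  [F on ray WA]
2. ∠WAZ = 89°  [V on AZ, F on AW]
3. ∠AZW = 61°  [△AZW]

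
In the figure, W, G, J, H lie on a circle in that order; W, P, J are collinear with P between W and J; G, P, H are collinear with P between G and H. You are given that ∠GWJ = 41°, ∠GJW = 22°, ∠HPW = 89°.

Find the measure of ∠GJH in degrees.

∠GJH = 70°

1. ∠GHJ = 41°  [same arc GJ]
2. ∠GPJ = 89°  [vertical angles at P]
3. ∠HGJ = 69°  [△GPJ]
4. ∠GJH = 70°  [△GJH]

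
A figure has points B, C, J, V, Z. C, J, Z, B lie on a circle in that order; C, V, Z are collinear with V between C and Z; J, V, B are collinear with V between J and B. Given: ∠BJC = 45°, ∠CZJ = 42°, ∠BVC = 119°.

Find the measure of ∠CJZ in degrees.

∠CJZ = 64°

1. ∠BZC = 45°  [same arc CB]
2. ∠CBJ = 42°  [same arc CJ]
3. ∠BCZ = 19°  [△CVB]
4. ∠CBZ = 116°  [△CZB]
5. ∠CJZ = 64°  [cyclic CJZB, opposite ∠J+∠B]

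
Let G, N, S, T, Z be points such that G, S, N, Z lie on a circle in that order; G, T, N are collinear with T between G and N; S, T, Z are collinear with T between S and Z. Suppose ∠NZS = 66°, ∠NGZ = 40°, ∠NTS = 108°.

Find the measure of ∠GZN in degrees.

1. ∠NGS = 66°  [same arc SN]
2. ∠NSZ = 40°  [same arc NZ]
3. ∠GNS = 32°  [△STN]
4. ∠GSN = 82°  [△GSN]
5. ∠GZN = 98°  [cyclic GSNZ, opposite ∠S+∠Z]

∠GZN = 98°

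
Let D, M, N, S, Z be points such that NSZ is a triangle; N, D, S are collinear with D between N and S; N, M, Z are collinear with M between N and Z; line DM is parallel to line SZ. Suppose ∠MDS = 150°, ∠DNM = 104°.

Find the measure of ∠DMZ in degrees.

∠DMZ = 134°

1. ∠MDN = 30°  [linear pair at D on NS]
2. ∠DMN = 46°  [△NDM]
3. ∠DMZ = 134°  [linear pair at M on NZ]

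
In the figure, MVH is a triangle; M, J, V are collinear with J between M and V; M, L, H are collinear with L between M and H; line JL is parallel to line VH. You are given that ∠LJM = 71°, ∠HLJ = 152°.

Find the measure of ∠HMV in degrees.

1. ∠JLM = 28°  [linear pair at L on MH]
2. ∠JML = 81°  [△MJL]
3. ∠HMV = 81°  [J on MV, L on MH]

∠HMV = 81°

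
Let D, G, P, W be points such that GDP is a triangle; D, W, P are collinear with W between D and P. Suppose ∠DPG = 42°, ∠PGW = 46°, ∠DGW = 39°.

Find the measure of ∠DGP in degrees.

1. ∠GPW = 42°  [W on ray PD]
2. ∠GWP = 92°  [△GWP]
3. ∠DWG = 88°  [linear pair at W on DP]
4. ∠GDW = 53°  [△GDW]
5. ∠GDP = 53°  [W on ray DP]
6. ∠DGP = 85°  [△GDP]

∠DGP = 85°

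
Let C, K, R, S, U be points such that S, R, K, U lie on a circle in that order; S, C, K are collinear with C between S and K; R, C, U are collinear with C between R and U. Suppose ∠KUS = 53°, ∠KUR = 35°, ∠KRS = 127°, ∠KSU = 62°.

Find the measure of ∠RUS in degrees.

∠RUS = 18°

1. ∠KSR = 35°  [same arc RK]
2. ∠RKS = 18°  [△SRK]
3. ∠RUS = 18°  [same arc SR]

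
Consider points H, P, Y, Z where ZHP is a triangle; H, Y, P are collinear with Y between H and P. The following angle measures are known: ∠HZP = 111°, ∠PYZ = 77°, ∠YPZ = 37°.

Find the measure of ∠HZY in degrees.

1. ∠HYZ = 103°  [linear pair at Y on HP]
2. ∠HPZ = 37°  [Y on ray PH]
3. ∠PHZ = 32°  [△ZHP]
4. ∠YHZ = 32°  [Y on ray HP]
5. ∠HZY = 45°  [△ZHY]

∠HZY = 45°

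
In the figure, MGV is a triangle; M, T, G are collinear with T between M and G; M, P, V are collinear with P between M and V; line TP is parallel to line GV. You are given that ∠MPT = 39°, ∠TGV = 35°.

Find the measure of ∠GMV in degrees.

1. ∠GVM = 39°  [TP∥GV, corresponding at P]
2. ∠MGV = 35°  [T on ray GM]
3. ∠GMV = 106°  [△MGV]

∠GMV = 106°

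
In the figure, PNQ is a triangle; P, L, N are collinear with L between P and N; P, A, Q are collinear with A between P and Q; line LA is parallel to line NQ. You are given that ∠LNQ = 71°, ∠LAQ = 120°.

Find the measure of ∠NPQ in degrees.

1. ∠PNQ = 71°  [L on ray NP]
2. ∠LAP = 60°  [linear pair at A on PQ]
3. ∠ALP = 71°  [LA∥NQ, corresponding at L]
4. ∠APL = 49°  [△PLA]
5. ∠NPQ = 49°  [L on PN, A on PQ]

∠NPQ = 49°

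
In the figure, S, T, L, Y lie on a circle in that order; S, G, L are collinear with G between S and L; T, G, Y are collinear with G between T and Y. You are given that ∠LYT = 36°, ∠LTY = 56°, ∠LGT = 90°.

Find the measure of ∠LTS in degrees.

∠LTS = 110°

1. ∠LST = 36°  [same arc TL]
2. ∠SLT = 34°  [△TGL]
3. ∠LTS = 110°  [△STL]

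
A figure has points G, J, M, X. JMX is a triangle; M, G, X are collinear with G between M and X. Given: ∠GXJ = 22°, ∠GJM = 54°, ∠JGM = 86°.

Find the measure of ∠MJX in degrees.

∠MJX = 118°

1. ∠JXM = 22°  [G on ray XM]
2. ∠GMJ = 40°  [△JMG]
3. ∠JMX = 40°  [G on ray MX]
4. ∠MJX = 118°  [△JMX]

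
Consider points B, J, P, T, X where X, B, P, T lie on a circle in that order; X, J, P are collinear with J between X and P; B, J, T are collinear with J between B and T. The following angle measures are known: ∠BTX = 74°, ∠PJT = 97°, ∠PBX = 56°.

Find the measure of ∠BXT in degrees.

1. ∠BPX = 74°  [same arc XB]
2. ∠BJX = 97°  [vertical angles at J]
3. ∠BXP = 50°  [△XBP]
4. ∠TBX = 33°  [△XJB]
5. ∠BXT = 73°  [△XBT]

∠BXT = 73°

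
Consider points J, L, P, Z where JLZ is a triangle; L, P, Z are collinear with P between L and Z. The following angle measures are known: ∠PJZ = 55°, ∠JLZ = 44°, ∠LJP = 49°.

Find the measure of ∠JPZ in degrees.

1. ∠JLP = 44°  [P on ray LZ]
2. ∠JPL = 87°  [△JLP]
3. ∠JPZ = 93°  [linear pair at P on LZ]

∠JPZ = 93°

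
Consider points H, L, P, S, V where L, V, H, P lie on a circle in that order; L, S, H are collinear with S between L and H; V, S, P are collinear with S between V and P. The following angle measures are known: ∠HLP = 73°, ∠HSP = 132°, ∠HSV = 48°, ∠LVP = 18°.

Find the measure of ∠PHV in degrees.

1. ∠HVP = 73°  [same arc HP]
2. ∠LHP = 18°  [same arc LP]
3. ∠HPV = 30°  [△HSP]
4. ∠PHV = 77°  [△VHP]

∠PHV = 77°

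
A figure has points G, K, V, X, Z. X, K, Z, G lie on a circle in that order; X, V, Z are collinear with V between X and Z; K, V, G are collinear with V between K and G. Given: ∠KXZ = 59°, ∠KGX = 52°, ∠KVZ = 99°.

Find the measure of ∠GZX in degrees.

1. ∠KGZ = 59°  [same arc KZ]
2. ∠GVX = 99°  [vertical angles at V]
3. ∠GVZ = 81°  [linear pair at V on XZ]
4. ∠GZX = 40°  [△ZVG]

∠GZX = 40°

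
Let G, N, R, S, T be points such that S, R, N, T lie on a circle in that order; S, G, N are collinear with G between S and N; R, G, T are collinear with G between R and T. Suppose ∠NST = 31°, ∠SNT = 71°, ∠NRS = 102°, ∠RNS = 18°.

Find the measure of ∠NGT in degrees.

∠NGT = 49°

1. ∠SRT = 71°  [same arc ST]
2. ∠NSR = 60°  [△SRN]
3. ∠RGS = 49°  [△SGR]
4. ∠NGT = 49°  [vertical angles at G]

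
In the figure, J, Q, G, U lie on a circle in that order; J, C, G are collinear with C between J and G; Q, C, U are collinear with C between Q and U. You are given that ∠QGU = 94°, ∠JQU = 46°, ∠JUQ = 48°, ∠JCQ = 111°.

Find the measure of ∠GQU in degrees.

∠GQU = 63°

1. ∠JGQ = 48°  [same arc JQ]
2. ∠GCQ = 69°  [linear pair at C on JG]
3. ∠GQU = 63°  [△QCG]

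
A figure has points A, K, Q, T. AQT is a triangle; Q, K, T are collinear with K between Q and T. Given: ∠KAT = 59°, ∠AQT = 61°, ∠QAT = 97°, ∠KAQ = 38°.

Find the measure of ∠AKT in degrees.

∠AKT = 99°

1. ∠AQK = 61°  [K on ray QT]
2. ∠AKQ = 81°  [△AQK]
3. ∠AKT = 99°  [linear pair at K on QT]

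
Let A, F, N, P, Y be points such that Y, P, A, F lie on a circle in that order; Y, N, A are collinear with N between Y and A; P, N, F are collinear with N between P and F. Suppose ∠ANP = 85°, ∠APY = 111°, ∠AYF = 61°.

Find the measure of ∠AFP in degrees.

∠AFP = 35°

1. ∠FNY = 85°  [vertical angles at N]
2. ∠AFY = 69°  [cyclic YPAF, opposite ∠P+∠F]
3. ∠FAY = 50°  [△YAF]
4. ∠ANF = 95°  [linear pair at N on YA]
5. ∠AFP = 35°  [△ANF]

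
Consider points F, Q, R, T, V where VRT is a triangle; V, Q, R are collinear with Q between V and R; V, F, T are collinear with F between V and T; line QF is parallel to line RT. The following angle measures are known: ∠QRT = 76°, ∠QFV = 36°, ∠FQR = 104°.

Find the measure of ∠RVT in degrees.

∠RVT = 68°

1. ∠TRV = 76°  [Q on ray RV]
2. ∠RTV = 36°  [QF∥RT, corresponding at F]
3. ∠RVT = 68°  [△VRT]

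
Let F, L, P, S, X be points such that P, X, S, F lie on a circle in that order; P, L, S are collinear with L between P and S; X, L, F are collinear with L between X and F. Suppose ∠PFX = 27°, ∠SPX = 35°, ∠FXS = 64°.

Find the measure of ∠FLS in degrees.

1. ∠PSX = 27°  [same arc PX]
2. ∠SFX = 35°  [same arc XS]
3. ∠PXS = 118°  [△PXS]
4. ∠FPS = 64°  [same arc SF]
5. ∠PFS = 62°  [cyclic PXSF, opposite ∠X+∠F]
6. ∠FSP = 54°  [△PSF]
7. ∠FLS = 91°  [△SLF]

∠FLS = 91°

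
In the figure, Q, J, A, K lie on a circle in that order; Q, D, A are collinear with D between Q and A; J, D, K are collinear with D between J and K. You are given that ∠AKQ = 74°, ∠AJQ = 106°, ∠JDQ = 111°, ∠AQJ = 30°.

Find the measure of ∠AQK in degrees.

∠AQK = 67°

1. ∠JAQ = 44°  [△QJA]
2. ∠ADK = 111°  [vertical angles at D]
3. ∠JKQ = 44°  [same arc QJ]
4. ∠KDQ = 69°  [linear pair at D on QA]
5. ∠AQK = 67°  [△QDK]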